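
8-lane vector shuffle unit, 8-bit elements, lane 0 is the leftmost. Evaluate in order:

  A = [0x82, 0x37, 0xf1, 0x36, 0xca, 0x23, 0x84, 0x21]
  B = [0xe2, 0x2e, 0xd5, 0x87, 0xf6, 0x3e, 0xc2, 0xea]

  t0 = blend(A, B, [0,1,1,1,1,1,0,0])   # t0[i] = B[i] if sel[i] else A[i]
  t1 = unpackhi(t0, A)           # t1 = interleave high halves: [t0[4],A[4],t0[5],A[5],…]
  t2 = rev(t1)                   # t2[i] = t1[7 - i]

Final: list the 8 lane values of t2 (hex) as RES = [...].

RES = [0x21, 0x21, 0x84, 0x84, 0x23, 0x3e, 0xca, 0xf6]

t0 = [0x82, 0x2e, 0xd5, 0x87, 0xf6, 0x3e, 0x84, 0x21]
t1 = [0xf6, 0xca, 0x3e, 0x23, 0x84, 0x84, 0x21, 0x21]
t2 = [0x21, 0x21, 0x84, 0x84, 0x23, 0x3e, 0xca, 0xf6]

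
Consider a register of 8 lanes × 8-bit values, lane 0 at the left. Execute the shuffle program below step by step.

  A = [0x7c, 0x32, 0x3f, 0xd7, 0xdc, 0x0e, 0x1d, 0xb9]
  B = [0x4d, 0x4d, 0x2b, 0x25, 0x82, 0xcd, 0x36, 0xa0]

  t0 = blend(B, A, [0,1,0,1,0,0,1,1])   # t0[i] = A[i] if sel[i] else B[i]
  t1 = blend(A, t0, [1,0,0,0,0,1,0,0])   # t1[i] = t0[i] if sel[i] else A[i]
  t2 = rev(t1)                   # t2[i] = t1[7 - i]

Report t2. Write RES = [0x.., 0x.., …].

  t0: 4d 32 2b d7 82 cd 1d b9
  t1: 4d 32 3f d7 dc cd 1d b9
  t2: b9 1d cd dc d7 3f 32 4d

RES = [0xb9, 0x1d, 0xcd, 0xdc, 0xd7, 0x3f, 0x32, 0x4d]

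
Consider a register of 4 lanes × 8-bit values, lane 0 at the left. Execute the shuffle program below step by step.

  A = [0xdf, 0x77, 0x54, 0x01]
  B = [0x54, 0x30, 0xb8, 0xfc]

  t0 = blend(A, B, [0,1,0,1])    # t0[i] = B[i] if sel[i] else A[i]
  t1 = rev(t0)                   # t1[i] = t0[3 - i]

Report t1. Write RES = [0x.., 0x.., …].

RES = [0xfc, 0x54, 0x30, 0xdf]

→ t0 |df|30|54|fc|
→ t1 |fc|54|30|df|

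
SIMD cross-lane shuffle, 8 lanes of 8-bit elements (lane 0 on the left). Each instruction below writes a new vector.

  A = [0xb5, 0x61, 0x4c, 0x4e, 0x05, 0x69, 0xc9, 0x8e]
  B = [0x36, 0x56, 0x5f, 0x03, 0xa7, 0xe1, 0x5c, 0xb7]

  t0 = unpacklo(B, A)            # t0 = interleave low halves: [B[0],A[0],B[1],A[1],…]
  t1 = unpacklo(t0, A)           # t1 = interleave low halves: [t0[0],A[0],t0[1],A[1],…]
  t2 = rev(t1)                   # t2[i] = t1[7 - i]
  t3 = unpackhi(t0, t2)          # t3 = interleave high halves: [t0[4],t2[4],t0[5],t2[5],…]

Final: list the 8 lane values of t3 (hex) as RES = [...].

RES = [0x5f, 0x61, 0x4c, 0xb5, 0x03, 0xb5, 0x4e, 0x36]

  t0: 36 b5 56 61 5f 4c 03 4e
  t1: 36 b5 b5 61 56 4c 61 4e
  t2: 4e 61 4c 56 61 b5 b5 36
  t3: 5f 61 4c b5 03 b5 4e 36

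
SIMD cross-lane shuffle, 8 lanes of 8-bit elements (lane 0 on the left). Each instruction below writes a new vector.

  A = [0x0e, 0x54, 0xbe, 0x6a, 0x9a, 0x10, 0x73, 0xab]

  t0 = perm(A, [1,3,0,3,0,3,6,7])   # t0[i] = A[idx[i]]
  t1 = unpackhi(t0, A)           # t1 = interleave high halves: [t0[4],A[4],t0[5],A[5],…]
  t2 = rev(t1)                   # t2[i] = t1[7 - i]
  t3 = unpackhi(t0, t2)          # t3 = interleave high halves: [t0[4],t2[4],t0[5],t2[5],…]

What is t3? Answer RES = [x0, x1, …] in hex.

→ t0 |54|6a|0e|6a|0e|6a|73|ab|
→ t1 |0e|9a|6a|10|73|73|ab|ab|
→ t2 |ab|ab|73|73|10|6a|9a|0e|
→ t3 |0e|10|6a|6a|73|9a|ab|0e|

RES = [ 0x0e  0x10  0x6a  0x6a  0x73  0x9a  0xab  0x0e ]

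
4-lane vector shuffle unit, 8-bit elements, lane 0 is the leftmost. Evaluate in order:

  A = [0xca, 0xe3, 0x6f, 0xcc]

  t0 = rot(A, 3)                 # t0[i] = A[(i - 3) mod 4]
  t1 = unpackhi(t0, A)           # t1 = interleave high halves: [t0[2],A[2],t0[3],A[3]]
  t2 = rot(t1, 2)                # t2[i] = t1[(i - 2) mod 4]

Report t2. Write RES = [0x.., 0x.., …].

RES = [ 0xca  0xcc  0xcc  0x6f ]

→ t0 |e3|6f|cc|ca|
→ t1 |cc|6f|ca|cc|
→ t2 |ca|cc|cc|6f|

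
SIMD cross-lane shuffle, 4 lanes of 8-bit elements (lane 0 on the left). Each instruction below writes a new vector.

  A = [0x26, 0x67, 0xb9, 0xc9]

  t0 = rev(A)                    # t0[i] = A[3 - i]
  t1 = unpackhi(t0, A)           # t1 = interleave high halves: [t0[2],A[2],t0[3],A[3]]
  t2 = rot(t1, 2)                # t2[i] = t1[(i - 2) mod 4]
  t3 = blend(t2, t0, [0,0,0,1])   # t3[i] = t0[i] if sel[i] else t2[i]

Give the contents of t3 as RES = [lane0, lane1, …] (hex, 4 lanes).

RES = [ 0x26  0xc9  0x67  0x26 ]

  t0: c9 b9 67 26
  t1: 67 b9 26 c9
  t2: 26 c9 67 b9
  t3: 26 c9 67 26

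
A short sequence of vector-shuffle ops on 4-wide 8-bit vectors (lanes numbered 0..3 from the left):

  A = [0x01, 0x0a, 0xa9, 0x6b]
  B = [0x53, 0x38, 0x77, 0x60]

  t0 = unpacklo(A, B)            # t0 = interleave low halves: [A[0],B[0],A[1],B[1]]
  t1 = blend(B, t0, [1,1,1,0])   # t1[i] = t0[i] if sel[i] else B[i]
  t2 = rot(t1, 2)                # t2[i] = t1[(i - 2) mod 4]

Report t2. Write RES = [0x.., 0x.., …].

RES = [0x0a, 0x60, 0x01, 0x53]

  t0: 01 53 0a 38
  t1: 01 53 0a 60
  t2: 0a 60 01 53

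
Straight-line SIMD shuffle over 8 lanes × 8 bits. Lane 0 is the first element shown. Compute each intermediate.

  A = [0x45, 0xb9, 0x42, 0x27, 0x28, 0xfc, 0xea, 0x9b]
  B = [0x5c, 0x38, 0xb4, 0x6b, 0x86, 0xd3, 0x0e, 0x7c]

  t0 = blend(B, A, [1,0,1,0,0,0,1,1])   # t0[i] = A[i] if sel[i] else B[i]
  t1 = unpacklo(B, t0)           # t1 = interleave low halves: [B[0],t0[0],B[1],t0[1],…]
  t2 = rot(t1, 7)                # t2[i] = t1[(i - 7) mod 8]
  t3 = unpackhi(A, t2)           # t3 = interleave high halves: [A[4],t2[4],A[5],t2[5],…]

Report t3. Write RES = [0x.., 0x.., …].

  t0: 45 38 42 6b 86 d3 ea 9b
  t1: 5c 45 38 38 b4 42 6b 6b
  t2: 45 38 38 b4 42 6b 6b 5c
  t3: 28 42 fc 6b ea 6b 9b 5c

RES = [ 0x28  0x42  0xfc  0x6b  0xea  0x6b  0x9b  0x5c ]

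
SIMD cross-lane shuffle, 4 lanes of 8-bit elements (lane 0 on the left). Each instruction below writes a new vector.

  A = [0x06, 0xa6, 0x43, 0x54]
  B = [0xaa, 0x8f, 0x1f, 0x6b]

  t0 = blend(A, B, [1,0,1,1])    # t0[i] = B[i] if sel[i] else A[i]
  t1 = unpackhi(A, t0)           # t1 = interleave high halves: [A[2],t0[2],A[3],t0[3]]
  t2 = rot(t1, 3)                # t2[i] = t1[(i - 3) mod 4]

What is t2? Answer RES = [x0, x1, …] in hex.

  t0: aa a6 1f 6b
  t1: 43 1f 54 6b
  t2: 1f 54 6b 43

RES = [0x1f, 0x54, 0x6b, 0x43]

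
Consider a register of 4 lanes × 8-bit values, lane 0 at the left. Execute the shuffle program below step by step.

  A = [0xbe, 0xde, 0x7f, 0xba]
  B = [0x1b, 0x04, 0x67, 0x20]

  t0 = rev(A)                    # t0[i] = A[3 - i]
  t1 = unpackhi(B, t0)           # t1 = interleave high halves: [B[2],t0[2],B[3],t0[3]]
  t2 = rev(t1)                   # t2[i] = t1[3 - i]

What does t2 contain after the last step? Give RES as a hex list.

t0 = [0xba, 0x7f, 0xde, 0xbe]
t1 = [0x67, 0xde, 0x20, 0xbe]
t2 = [0xbe, 0x20, 0xde, 0x67]

RES = [0xbe, 0x20, 0xde, 0x67]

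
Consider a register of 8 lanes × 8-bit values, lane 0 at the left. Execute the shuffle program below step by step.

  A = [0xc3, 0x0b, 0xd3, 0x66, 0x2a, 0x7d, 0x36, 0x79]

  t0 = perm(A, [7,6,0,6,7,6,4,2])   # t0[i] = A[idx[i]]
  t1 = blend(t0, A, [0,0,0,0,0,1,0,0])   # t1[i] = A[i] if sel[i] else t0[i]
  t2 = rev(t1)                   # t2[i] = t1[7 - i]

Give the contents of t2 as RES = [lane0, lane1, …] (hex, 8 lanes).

RES = [ 0xd3  0x2a  0x7d  0x79  0x36  0xc3  0x36  0x79 ]

t0 = [0x79, 0x36, 0xc3, 0x36, 0x79, 0x36, 0x2a, 0xd3]
t1 = [0x79, 0x36, 0xc3, 0x36, 0x79, 0x7d, 0x2a, 0xd3]
t2 = [0xd3, 0x2a, 0x7d, 0x79, 0x36, 0xc3, 0x36, 0x79]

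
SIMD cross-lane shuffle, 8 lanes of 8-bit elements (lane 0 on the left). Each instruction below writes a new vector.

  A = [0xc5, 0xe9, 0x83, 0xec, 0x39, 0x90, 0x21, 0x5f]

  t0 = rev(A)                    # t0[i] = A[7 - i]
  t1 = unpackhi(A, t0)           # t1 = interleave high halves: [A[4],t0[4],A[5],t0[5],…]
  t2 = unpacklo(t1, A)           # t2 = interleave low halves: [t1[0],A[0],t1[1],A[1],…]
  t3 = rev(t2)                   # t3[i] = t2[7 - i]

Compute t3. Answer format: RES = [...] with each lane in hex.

t0 = [0x5f, 0x21, 0x90, 0x39, 0xec, 0x83, 0xe9, 0xc5]
t1 = [0x39, 0xec, 0x90, 0x83, 0x21, 0xe9, 0x5f, 0xc5]
t2 = [0x39, 0xc5, 0xec, 0xe9, 0x90, 0x83, 0x83, 0xec]
t3 = [0xec, 0x83, 0x83, 0x90, 0xe9, 0xec, 0xc5, 0x39]

RES = [0xec, 0x83, 0x83, 0x90, 0xe9, 0xec, 0xc5, 0x39]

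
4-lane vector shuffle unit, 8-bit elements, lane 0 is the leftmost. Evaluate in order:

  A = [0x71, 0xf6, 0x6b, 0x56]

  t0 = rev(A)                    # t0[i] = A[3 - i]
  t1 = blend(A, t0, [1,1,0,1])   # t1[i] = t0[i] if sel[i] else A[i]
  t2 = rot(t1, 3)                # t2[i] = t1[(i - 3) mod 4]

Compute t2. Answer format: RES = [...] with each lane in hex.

RES = [0x6b, 0x6b, 0x71, 0x56]

→ t0 |56|6b|f6|71|
→ t1 |56|6b|6b|71|
→ t2 |6b|6b|71|56|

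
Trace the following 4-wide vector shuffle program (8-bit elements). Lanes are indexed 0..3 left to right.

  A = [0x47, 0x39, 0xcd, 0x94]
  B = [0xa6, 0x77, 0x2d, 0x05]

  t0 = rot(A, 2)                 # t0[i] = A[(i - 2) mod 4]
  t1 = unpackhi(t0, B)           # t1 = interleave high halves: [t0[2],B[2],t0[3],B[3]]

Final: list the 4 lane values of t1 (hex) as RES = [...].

RES = [0x47, 0x2d, 0x39, 0x05]

→ t0 |cd|94|47|39|
→ t1 |47|2d|39|05|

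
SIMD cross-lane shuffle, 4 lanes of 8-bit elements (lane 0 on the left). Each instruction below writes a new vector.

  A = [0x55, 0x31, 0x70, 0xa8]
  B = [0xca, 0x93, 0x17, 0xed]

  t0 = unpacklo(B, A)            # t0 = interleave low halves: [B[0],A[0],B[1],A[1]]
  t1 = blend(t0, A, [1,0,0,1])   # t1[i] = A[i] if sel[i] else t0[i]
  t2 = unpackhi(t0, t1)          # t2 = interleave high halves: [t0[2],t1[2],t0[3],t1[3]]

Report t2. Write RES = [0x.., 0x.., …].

RES = [0x93, 0x93, 0x31, 0xa8]

  t0: ca 55 93 31
  t1: 55 55 93 a8
  t2: 93 93 31 a8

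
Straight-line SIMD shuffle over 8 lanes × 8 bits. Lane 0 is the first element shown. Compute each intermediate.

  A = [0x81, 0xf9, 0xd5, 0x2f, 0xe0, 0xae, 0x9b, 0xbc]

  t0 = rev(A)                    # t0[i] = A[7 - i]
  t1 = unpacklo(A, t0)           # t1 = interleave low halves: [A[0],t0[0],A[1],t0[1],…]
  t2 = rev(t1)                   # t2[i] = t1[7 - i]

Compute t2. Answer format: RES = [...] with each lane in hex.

→ t0 |bc|9b|ae|e0|2f|d5|f9|81|
→ t1 |81|bc|f9|9b|d5|ae|2f|e0|
→ t2 |e0|2f|ae|d5|9b|f9|bc|81|

RES = [0xe0, 0x2f, 0xae, 0xd5, 0x9b, 0xf9, 0xbc, 0x81]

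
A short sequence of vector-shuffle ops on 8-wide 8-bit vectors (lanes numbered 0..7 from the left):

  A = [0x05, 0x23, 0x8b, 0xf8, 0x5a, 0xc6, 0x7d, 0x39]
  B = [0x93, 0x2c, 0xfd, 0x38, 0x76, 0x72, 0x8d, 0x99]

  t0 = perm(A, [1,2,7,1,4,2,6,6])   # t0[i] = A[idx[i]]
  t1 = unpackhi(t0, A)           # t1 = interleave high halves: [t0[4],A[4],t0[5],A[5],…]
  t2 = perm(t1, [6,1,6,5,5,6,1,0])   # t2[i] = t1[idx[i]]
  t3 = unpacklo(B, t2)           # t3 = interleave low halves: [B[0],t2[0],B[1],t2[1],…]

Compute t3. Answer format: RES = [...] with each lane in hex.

  t0: 23 8b 39 23 5a 8b 7d 7d
  t1: 5a 5a 8b c6 7d 7d 7d 39
  t2: 7d 5a 7d 7d 7d 7d 5a 5a
  t3: 93 7d 2c 5a fd 7d 38 7d

RES = [ 0x93  0x7d  0x2c  0x5a  0xfd  0x7d  0x38  0x7d ]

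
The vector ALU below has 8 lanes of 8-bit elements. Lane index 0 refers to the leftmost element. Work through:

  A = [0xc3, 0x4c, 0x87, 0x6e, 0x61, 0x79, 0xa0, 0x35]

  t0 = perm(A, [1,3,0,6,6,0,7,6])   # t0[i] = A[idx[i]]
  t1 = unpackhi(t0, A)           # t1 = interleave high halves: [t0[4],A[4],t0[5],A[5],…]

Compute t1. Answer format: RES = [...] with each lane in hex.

  t0: 4c 6e c3 a0 a0 c3 35 a0
  t1: a0 61 c3 79 35 a0 a0 35

RES = [0xa0, 0x61, 0xc3, 0x79, 0x35, 0xa0, 0xa0, 0x35]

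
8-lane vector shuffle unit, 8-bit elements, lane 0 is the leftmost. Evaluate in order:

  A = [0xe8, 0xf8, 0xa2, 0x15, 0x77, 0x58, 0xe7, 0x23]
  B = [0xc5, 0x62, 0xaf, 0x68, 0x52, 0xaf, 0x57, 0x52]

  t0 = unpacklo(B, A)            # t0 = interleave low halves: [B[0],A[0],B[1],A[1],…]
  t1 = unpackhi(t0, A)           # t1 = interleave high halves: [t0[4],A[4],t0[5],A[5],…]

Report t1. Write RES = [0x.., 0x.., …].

RES = [0xaf, 0x77, 0xa2, 0x58, 0x68, 0xe7, 0x15, 0x23]

t0 = [0xc5, 0xe8, 0x62, 0xf8, 0xaf, 0xa2, 0x68, 0x15]
t1 = [0xaf, 0x77, 0xa2, 0x58, 0x68, 0xe7, 0x15, 0x23]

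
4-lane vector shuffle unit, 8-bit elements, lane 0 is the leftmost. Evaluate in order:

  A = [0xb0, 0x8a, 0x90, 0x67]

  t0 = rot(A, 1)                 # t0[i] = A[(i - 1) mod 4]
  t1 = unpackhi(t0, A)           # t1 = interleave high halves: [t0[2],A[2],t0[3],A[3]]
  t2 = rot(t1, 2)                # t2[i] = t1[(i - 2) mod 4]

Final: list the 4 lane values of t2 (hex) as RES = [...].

t0 = [0x67, 0xb0, 0x8a, 0x90]
t1 = [0x8a, 0x90, 0x90, 0x67]
t2 = [0x90, 0x67, 0x8a, 0x90]

RES = [0x90, 0x67, 0x8a, 0x90]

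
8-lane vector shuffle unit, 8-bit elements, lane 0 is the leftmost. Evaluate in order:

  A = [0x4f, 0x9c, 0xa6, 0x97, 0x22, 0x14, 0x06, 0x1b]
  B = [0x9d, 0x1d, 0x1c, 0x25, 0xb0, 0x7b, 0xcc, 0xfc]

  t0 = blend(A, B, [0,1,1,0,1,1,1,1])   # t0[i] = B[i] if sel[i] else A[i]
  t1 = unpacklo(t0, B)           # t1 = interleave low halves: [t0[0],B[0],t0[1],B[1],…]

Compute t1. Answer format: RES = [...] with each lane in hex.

→ t0 |4f|1d|1c|97|b0|7b|cc|fc|
→ t1 |4f|9d|1d|1d|1c|1c|97|25|

RES = [0x4f, 0x9d, 0x1d, 0x1d, 0x1c, 0x1c, 0x97, 0x25]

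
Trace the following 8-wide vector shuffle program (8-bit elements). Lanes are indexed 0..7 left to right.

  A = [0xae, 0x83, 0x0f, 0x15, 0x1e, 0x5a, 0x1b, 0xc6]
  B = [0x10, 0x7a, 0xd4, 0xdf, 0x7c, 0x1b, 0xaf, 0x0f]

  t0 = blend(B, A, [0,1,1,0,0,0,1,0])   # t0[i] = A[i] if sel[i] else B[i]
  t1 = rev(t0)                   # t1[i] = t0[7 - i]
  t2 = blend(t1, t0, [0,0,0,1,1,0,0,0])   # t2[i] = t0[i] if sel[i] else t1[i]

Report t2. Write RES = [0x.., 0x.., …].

t0 = [0x10, 0x83, 0x0f, 0xdf, 0x7c, 0x1b, 0x1b, 0x0f]
t1 = [0x0f, 0x1b, 0x1b, 0x7c, 0xdf, 0x0f, 0x83, 0x10]
t2 = [0x0f, 0x1b, 0x1b, 0xdf, 0x7c, 0x0f, 0x83, 0x10]

RES = [ 0x0f  0x1b  0x1b  0xdf  0x7c  0x0f  0x83  0x10 ]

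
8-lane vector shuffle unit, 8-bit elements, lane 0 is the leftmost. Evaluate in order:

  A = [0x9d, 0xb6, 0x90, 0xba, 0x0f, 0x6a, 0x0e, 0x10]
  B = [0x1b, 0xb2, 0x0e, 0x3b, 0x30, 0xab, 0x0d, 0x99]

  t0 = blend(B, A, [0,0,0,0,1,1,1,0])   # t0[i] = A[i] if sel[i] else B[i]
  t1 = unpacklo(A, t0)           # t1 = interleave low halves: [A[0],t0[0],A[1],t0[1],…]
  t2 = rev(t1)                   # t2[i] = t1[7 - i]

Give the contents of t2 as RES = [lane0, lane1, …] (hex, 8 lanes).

→ t0 |1b|b2|0e|3b|0f|6a|0e|99|
→ t1 |9d|1b|b6|b2|90|0e|ba|3b|
→ t2 |3b|ba|0e|90|b2|b6|1b|9d|

RES = [0x3b, 0xba, 0x0e, 0x90, 0xb2, 0xb6, 0x1b, 0x9d]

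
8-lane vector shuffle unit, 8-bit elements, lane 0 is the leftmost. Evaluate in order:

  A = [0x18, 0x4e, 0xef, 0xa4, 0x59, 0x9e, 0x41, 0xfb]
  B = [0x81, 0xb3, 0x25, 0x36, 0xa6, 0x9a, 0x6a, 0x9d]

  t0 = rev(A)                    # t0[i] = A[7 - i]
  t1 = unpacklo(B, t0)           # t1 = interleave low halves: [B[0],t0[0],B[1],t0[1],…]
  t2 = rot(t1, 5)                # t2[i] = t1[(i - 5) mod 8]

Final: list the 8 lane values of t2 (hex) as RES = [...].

RES = [ 0x41  0x25  0x9e  0x36  0x59  0x81  0xfb  0xb3 ]

t0 = [0xfb, 0x41, 0x9e, 0x59, 0xa4, 0xef, 0x4e, 0x18]
t1 = [0x81, 0xfb, 0xb3, 0x41, 0x25, 0x9e, 0x36, 0x59]
t2 = [0x41, 0x25, 0x9e, 0x36, 0x59, 0x81, 0xfb, 0xb3]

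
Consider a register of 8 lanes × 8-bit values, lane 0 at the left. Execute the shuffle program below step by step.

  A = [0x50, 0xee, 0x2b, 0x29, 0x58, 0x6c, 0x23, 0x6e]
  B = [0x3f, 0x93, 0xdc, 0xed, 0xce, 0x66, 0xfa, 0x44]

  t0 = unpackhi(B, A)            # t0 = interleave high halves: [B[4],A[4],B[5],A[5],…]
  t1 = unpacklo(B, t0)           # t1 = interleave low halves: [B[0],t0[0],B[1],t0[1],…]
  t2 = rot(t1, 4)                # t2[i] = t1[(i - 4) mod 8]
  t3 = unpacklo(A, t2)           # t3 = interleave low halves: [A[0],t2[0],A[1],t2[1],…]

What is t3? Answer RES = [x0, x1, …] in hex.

RES = [0x50, 0xdc, 0xee, 0x66, 0x2b, 0xed, 0x29, 0x6c]

t0 = [0xce, 0x58, 0x66, 0x6c, 0xfa, 0x23, 0x44, 0x6e]
t1 = [0x3f, 0xce, 0x93, 0x58, 0xdc, 0x66, 0xed, 0x6c]
t2 = [0xdc, 0x66, 0xed, 0x6c, 0x3f, 0xce, 0x93, 0x58]
t3 = [0x50, 0xdc, 0xee, 0x66, 0x2b, 0xed, 0x29, 0x6c]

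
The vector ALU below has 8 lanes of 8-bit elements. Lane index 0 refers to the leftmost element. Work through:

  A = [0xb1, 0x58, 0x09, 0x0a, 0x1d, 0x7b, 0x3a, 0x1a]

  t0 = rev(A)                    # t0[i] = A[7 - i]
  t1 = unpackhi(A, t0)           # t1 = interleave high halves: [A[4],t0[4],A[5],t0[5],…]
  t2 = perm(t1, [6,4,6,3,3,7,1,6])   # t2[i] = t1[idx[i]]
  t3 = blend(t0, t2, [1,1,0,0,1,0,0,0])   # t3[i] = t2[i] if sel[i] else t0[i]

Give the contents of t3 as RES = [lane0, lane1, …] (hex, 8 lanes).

RES = [0x1a, 0x3a, 0x7b, 0x1d, 0x09, 0x09, 0x58, 0xb1]

t0 = [0x1a, 0x3a, 0x7b, 0x1d, 0x0a, 0x09, 0x58, 0xb1]
t1 = [0x1d, 0x0a, 0x7b, 0x09, 0x3a, 0x58, 0x1a, 0xb1]
t2 = [0x1a, 0x3a, 0x1a, 0x09, 0x09, 0xb1, 0x0a, 0x1a]
t3 = [0x1a, 0x3a, 0x7b, 0x1d, 0x09, 0x09, 0x58, 0xb1]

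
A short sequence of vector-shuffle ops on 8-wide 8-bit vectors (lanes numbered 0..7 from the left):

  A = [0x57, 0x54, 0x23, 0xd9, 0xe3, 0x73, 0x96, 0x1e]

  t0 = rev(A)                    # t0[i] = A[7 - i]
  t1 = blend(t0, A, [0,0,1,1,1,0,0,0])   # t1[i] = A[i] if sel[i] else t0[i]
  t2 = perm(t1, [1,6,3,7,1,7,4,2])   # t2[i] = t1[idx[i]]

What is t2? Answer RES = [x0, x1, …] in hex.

→ t0 |1e|96|73|e3|d9|23|54|57|
→ t1 |1e|96|23|d9|e3|23|54|57|
→ t2 |96|54|d9|57|96|57|e3|23|

RES = [0x96, 0x54, 0xd9, 0x57, 0x96, 0x57, 0xe3, 0x23]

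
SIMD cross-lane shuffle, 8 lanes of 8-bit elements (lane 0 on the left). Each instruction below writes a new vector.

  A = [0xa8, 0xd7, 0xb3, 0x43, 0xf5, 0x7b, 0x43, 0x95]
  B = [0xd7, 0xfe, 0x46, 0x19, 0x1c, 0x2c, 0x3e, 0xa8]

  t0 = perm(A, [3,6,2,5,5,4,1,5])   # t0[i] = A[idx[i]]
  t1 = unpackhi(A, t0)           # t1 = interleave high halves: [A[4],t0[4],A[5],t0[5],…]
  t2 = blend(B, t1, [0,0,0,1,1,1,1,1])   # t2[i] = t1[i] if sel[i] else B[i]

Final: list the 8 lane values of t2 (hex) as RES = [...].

→ t0 |43|43|b3|7b|7b|f5|d7|7b|
→ t1 |f5|7b|7b|f5|43|d7|95|7b|
→ t2 |d7|fe|46|f5|43|d7|95|7b|

RES = [ 0xd7  0xfe  0x46  0xf5  0x43  0xd7  0x95  0x7b ]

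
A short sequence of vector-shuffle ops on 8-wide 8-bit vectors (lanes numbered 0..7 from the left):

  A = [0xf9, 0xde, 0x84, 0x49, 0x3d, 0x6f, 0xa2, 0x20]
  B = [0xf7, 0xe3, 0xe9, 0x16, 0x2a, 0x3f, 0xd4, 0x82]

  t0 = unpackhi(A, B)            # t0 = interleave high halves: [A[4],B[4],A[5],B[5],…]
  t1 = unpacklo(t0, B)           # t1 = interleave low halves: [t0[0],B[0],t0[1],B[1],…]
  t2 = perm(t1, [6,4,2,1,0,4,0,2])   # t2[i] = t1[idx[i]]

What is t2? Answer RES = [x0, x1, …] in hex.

t0 = [0x3d, 0x2a, 0x6f, 0x3f, 0xa2, 0xd4, 0x20, 0x82]
t1 = [0x3d, 0xf7, 0x2a, 0xe3, 0x6f, 0xe9, 0x3f, 0x16]
t2 = [0x3f, 0x6f, 0x2a, 0xf7, 0x3d, 0x6f, 0x3d, 0x2a]

RES = [ 0x3f  0x6f  0x2a  0xf7  0x3d  0x6f  0x3d  0x2a ]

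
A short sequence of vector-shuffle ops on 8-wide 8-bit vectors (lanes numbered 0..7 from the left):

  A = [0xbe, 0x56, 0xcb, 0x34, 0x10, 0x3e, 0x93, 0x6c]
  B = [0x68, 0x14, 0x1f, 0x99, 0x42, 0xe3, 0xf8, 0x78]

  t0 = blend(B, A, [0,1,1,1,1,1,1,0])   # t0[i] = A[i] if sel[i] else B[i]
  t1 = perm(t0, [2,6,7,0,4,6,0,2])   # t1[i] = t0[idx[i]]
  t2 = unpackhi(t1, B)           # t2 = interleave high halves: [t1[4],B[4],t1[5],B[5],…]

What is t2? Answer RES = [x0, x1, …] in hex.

→ t0 |68|56|cb|34|10|3e|93|78|
→ t1 |cb|93|78|68|10|93|68|cb|
→ t2 |10|42|93|e3|68|f8|cb|78|

RES = [ 0x10  0x42  0x93  0xe3  0x68  0xf8  0xcb  0x78 ]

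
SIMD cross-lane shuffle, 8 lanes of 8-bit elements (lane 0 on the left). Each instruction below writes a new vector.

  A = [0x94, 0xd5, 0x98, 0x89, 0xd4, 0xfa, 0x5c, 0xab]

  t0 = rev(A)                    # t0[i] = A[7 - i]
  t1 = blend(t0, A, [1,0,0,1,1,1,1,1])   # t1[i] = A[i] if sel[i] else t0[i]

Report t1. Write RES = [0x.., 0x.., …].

t0 = [0xab, 0x5c, 0xfa, 0xd4, 0x89, 0x98, 0xd5, 0x94]
t1 = [0x94, 0x5c, 0xfa, 0x89, 0xd4, 0xfa, 0x5c, 0xab]

RES = [ 0x94  0x5c  0xfa  0x89  0xd4  0xfa  0x5c  0xab ]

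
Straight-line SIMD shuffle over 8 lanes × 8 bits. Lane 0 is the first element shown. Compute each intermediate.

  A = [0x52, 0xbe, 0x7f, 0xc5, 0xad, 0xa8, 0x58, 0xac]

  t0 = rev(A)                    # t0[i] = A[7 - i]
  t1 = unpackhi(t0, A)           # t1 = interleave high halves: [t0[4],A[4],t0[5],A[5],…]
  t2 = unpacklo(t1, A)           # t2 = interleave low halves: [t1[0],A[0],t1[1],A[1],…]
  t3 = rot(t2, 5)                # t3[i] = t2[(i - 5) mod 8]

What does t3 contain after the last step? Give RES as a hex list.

  t0: ac 58 a8 ad c5 7f be 52
  t1: c5 ad 7f a8 be 58 52 ac
  t2: c5 52 ad be 7f 7f a8 c5
  t3: be 7f 7f a8 c5 c5 52 ad

RES = [0xbe, 0x7f, 0x7f, 0xa8, 0xc5, 0xc5, 0x52, 0xad]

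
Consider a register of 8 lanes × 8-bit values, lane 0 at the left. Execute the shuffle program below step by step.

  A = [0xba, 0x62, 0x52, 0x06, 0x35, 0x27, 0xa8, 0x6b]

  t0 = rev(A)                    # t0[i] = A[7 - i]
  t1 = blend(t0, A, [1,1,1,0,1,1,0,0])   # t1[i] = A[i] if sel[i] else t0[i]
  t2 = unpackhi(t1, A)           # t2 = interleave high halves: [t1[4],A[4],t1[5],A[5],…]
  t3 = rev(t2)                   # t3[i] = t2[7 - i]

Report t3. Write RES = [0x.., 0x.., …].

→ t0 |6b|a8|27|35|06|52|62|ba|
→ t1 |ba|62|52|35|35|27|62|ba|
→ t2 |35|35|27|27|62|a8|ba|6b|
→ t3 |6b|ba|a8|62|27|27|35|35|

RES = [ 0x6b  0xba  0xa8  0x62  0x27  0x27  0x35  0x35 ]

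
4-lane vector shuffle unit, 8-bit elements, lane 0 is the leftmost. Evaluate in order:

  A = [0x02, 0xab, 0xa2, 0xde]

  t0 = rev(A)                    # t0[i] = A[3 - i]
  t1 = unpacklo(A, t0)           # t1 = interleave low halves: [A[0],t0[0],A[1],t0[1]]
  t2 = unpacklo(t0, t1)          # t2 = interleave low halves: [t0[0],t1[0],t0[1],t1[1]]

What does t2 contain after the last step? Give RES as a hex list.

t0 = [0xde, 0xa2, 0xab, 0x02]
t1 = [0x02, 0xde, 0xab, 0xa2]
t2 = [0xde, 0x02, 0xa2, 0xde]

RES = [0xde, 0x02, 0xa2, 0xde]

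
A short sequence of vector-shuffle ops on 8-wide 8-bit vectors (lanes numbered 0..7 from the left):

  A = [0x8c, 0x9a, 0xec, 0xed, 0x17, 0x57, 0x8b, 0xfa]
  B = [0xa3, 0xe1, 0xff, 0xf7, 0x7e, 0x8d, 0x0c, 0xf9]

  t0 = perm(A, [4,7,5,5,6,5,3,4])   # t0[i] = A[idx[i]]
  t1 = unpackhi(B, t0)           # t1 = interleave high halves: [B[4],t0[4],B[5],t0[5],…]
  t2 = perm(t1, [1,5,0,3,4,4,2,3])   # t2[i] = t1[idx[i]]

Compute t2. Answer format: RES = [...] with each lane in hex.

t0 = [0x17, 0xfa, 0x57, 0x57, 0x8b, 0x57, 0xed, 0x17]
t1 = [0x7e, 0x8b, 0x8d, 0x57, 0x0c, 0xed, 0xf9, 0x17]
t2 = [0x8b, 0xed, 0x7e, 0x57, 0x0c, 0x0c, 0x8d, 0x57]

RES = [ 0x8b  0xed  0x7e  0x57  0x0c  0x0c  0x8d  0x57 ]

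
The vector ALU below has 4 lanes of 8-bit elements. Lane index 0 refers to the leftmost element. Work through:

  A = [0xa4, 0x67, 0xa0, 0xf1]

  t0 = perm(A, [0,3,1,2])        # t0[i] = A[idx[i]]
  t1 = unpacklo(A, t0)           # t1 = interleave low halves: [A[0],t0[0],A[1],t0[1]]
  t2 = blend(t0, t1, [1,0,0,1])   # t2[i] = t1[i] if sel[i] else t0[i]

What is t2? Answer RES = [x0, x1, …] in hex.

→ t0 |a4|f1|67|a0|
→ t1 |a4|a4|67|f1|
→ t2 |a4|f1|67|f1|

RES = [0xa4, 0xf1, 0x67, 0xf1]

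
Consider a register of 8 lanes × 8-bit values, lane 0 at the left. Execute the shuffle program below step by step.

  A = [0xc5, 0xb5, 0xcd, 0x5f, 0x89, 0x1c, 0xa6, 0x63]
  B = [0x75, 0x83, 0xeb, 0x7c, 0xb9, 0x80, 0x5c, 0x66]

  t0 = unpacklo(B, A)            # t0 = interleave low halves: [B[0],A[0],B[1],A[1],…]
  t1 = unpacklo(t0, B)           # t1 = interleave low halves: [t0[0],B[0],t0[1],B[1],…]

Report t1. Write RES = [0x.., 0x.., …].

t0 = [0x75, 0xc5, 0x83, 0xb5, 0xeb, 0xcd, 0x7c, 0x5f]
t1 = [0x75, 0x75, 0xc5, 0x83, 0x83, 0xeb, 0xb5, 0x7c]

RES = [ 0x75  0x75  0xc5  0x83  0x83  0xeb  0xb5  0x7c ]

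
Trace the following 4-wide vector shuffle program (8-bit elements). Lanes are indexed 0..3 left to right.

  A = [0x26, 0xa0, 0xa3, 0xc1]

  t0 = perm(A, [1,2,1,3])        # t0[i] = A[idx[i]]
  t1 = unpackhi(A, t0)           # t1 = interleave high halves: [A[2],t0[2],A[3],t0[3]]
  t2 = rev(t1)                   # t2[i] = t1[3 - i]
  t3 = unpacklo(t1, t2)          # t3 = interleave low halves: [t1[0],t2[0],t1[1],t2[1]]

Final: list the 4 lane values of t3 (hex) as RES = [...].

RES = [ 0xa3  0xc1  0xa0  0xc1 ]

  t0: a0 a3 a0 c1
  t1: a3 a0 c1 c1
  t2: c1 c1 a0 a3
  t3: a3 c1 a0 c1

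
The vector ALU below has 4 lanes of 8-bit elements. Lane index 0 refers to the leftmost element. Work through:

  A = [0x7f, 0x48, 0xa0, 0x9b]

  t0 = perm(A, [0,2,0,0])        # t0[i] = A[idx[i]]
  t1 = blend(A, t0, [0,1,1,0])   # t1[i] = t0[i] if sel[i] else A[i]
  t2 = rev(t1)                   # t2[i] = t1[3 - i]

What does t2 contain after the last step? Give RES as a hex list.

RES = [ 0x9b  0x7f  0xa0  0x7f ]

  t0: 7f a0 7f 7f
  t1: 7f a0 7f 9b
  t2: 9b 7f a0 7f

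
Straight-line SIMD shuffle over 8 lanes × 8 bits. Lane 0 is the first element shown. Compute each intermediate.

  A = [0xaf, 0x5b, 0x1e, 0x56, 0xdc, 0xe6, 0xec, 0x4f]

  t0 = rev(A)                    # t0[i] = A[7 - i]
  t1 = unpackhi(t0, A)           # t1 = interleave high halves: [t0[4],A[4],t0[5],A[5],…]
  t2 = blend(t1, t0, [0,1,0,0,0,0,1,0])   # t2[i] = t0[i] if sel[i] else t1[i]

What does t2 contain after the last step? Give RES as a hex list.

RES = [0x56, 0xec, 0x1e, 0xe6, 0x5b, 0xec, 0x5b, 0x4f]

→ t0 |4f|ec|e6|dc|56|1e|5b|af|
→ t1 |56|dc|1e|e6|5b|ec|af|4f|
→ t2 |56|ec|1e|e6|5b|ec|5b|4f|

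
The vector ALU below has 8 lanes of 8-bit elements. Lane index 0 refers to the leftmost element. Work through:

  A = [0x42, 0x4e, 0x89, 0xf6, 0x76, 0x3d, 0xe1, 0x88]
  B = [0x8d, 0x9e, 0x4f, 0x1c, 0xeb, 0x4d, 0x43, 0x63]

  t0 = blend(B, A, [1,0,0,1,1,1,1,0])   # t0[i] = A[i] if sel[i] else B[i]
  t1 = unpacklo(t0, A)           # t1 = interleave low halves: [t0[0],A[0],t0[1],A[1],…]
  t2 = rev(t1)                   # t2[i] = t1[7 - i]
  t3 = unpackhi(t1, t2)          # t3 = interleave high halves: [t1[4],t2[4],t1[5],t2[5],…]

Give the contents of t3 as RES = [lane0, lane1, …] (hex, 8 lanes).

RES = [ 0x4f  0x4e  0x89  0x9e  0xf6  0x42  0xf6  0x42 ]

t0 = [0x42, 0x9e, 0x4f, 0xf6, 0x76, 0x3d, 0xe1, 0x63]
t1 = [0x42, 0x42, 0x9e, 0x4e, 0x4f, 0x89, 0xf6, 0xf6]
t2 = [0xf6, 0xf6, 0x89, 0x4f, 0x4e, 0x9e, 0x42, 0x42]
t3 = [0x4f, 0x4e, 0x89, 0x9e, 0xf6, 0x42, 0xf6, 0x42]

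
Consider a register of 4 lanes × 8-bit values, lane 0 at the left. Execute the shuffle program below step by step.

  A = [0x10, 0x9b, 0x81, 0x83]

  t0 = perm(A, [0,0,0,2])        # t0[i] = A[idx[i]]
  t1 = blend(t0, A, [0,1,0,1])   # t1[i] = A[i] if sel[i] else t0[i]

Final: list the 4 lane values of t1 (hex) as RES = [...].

t0 = [0x10, 0x10, 0x10, 0x81]
t1 = [0x10, 0x9b, 0x10, 0x83]

RES = [ 0x10  0x9b  0x10  0x83 ]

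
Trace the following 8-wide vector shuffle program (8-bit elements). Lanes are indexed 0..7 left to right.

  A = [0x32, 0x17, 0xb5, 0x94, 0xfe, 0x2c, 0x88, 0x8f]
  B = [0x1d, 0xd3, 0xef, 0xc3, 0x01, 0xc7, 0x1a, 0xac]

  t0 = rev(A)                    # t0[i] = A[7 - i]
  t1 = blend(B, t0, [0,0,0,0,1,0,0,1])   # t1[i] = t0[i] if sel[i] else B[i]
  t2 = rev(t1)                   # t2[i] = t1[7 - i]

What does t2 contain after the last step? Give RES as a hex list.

→ t0 |8f|88|2c|fe|94|b5|17|32|
→ t1 |1d|d3|ef|c3|94|c7|1a|32|
→ t2 |32|1a|c7|94|c3|ef|d3|1d|

RES = [ 0x32  0x1a  0xc7  0x94  0xc3  0xef  0xd3  0x1d ]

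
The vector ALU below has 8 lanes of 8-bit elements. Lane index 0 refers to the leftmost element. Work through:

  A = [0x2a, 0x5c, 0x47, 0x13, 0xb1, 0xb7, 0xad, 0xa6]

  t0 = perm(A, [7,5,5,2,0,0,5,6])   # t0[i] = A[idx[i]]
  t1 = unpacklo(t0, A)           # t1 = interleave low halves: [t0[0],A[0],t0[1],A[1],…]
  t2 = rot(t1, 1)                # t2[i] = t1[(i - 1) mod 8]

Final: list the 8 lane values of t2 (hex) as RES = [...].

t0 = [0xa6, 0xb7, 0xb7, 0x47, 0x2a, 0x2a, 0xb7, 0xad]
t1 = [0xa6, 0x2a, 0xb7, 0x5c, 0xb7, 0x47, 0x47, 0x13]
t2 = [0x13, 0xa6, 0x2a, 0xb7, 0x5c, 0xb7, 0x47, 0x47]

RES = [ 0x13  0xa6  0x2a  0xb7  0x5c  0xb7  0x47  0x47 ]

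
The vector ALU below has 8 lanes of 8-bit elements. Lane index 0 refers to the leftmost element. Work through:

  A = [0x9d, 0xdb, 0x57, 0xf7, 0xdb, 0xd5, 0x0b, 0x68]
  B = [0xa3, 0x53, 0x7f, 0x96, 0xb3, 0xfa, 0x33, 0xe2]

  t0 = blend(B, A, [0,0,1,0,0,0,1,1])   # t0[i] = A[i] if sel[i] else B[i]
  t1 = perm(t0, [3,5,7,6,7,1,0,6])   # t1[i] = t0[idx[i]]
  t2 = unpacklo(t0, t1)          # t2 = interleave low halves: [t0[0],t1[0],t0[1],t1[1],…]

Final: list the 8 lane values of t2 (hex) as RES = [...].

t0 = [0xa3, 0x53, 0x57, 0x96, 0xb3, 0xfa, 0x0b, 0x68]
t1 = [0x96, 0xfa, 0x68, 0x0b, 0x68, 0x53, 0xa3, 0x0b]
t2 = [0xa3, 0x96, 0x53, 0xfa, 0x57, 0x68, 0x96, 0x0b]

RES = [0xa3, 0x96, 0x53, 0xfa, 0x57, 0x68, 0x96, 0x0b]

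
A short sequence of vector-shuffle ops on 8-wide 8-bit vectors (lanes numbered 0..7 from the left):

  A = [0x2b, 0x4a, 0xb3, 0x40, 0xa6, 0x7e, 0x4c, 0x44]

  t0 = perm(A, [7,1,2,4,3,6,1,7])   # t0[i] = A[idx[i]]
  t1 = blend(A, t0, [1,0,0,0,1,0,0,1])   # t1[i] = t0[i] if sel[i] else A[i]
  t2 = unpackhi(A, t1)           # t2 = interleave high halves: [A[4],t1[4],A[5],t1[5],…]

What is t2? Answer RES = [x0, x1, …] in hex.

RES = [ 0xa6  0x40  0x7e  0x7e  0x4c  0x4c  0x44  0x44 ]

  t0: 44 4a b3 a6 40 4c 4a 44
  t1: 44 4a b3 40 40 7e 4c 44
  t2: a6 40 7e 7e 4c 4c 44 44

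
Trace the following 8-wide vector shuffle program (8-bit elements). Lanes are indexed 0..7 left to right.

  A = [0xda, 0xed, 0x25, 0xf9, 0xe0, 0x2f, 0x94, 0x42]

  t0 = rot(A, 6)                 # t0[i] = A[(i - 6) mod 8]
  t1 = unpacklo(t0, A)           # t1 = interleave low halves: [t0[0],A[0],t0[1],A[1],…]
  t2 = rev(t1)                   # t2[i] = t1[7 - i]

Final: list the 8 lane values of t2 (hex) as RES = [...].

RES = [ 0xf9  0x2f  0x25  0xe0  0xed  0xf9  0xda  0x25 ]

  t0: 25 f9 e0 2f 94 42 da ed
  t1: 25 da f9 ed e0 25 2f f9
  t2: f9 2f 25 e0 ed f9 da 25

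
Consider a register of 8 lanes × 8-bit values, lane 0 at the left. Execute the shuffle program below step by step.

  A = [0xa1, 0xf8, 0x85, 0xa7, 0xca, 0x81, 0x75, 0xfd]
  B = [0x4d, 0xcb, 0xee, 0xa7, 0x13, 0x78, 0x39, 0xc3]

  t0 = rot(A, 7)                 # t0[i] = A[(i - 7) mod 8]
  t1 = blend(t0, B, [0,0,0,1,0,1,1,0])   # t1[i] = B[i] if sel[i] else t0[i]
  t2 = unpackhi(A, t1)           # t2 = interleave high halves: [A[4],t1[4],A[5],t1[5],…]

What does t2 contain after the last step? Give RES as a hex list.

→ t0 |f8|85|a7|ca|81|75|fd|a1|
→ t1 |f8|85|a7|a7|81|78|39|a1|
→ t2 |ca|81|81|78|75|39|fd|a1|

RES = [ 0xca  0x81  0x81  0x78  0x75  0x39  0xfd  0xa1 ]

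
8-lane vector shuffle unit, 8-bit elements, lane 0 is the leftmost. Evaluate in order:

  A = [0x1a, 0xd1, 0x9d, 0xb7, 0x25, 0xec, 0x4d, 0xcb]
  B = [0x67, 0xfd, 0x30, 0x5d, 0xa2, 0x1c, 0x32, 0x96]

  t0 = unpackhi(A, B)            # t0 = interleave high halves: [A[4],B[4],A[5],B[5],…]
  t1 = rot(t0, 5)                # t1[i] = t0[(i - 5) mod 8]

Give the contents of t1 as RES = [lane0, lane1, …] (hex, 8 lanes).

RES = [ 0x1c  0x4d  0x32  0xcb  0x96  0x25  0xa2  0xec ]

t0 = [0x25, 0xa2, 0xec, 0x1c, 0x4d, 0x32, 0xcb, 0x96]
t1 = [0x1c, 0x4d, 0x32, 0xcb, 0x96, 0x25, 0xa2, 0xec]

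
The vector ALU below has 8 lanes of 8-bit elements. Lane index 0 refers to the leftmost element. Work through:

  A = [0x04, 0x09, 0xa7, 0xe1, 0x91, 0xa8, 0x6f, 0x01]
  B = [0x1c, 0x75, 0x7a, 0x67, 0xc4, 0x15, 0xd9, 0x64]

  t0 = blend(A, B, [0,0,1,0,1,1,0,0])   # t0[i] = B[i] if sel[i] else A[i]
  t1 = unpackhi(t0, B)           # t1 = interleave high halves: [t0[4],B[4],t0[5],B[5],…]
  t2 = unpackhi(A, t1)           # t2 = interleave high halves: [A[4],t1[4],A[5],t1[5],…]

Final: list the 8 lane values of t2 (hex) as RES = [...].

RES = [0x91, 0x6f, 0xa8, 0xd9, 0x6f, 0x01, 0x01, 0x64]

→ t0 |04|09|7a|e1|c4|15|6f|01|
→ t1 |c4|c4|15|15|6f|d9|01|64|
→ t2 |91|6f|a8|d9|6f|01|01|64|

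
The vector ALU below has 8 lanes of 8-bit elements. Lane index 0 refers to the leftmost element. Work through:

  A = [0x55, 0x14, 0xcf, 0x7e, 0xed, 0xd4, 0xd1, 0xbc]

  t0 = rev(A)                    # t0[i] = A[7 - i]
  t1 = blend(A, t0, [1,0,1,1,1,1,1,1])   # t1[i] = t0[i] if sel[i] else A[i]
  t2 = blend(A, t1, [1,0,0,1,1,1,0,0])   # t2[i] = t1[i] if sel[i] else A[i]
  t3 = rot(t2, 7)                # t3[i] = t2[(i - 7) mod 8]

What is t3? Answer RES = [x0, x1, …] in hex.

RES = [0x14, 0xcf, 0xed, 0x7e, 0xcf, 0xd1, 0xbc, 0xbc]

t0 = [0xbc, 0xd1, 0xd4, 0xed, 0x7e, 0xcf, 0x14, 0x55]
t1 = [0xbc, 0x14, 0xd4, 0xed, 0x7e, 0xcf, 0x14, 0x55]
t2 = [0xbc, 0x14, 0xcf, 0xed, 0x7e, 0xcf, 0xd1, 0xbc]
t3 = [0x14, 0xcf, 0xed, 0x7e, 0xcf, 0xd1, 0xbc, 0xbc]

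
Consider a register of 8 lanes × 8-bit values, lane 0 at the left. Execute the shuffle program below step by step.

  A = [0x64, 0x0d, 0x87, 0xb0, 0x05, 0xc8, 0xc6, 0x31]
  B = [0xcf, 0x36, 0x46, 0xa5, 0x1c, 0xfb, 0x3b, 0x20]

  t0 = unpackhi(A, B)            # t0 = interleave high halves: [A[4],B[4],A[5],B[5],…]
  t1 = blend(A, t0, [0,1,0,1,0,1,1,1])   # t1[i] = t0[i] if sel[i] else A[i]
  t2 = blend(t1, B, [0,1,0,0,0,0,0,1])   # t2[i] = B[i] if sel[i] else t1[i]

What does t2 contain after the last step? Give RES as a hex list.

RES = [ 0x64  0x36  0x87  0xfb  0x05  0x3b  0x31  0x20 ]

t0 = [0x05, 0x1c, 0xc8, 0xfb, 0xc6, 0x3b, 0x31, 0x20]
t1 = [0x64, 0x1c, 0x87, 0xfb, 0x05, 0x3b, 0x31, 0x20]
t2 = [0x64, 0x36, 0x87, 0xfb, 0x05, 0x3b, 0x31, 0x20]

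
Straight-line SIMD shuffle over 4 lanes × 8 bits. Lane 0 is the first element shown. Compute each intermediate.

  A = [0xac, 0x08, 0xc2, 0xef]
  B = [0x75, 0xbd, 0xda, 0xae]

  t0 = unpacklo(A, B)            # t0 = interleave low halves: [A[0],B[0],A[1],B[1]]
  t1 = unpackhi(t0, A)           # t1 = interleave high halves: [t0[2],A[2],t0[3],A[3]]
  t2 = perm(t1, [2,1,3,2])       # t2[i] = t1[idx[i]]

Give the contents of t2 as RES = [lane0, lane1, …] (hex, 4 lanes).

RES = [ 0xbd  0xc2  0xef  0xbd ]

  t0: ac 75 08 bd
  t1: 08 c2 bd ef
  t2: bd c2 ef bd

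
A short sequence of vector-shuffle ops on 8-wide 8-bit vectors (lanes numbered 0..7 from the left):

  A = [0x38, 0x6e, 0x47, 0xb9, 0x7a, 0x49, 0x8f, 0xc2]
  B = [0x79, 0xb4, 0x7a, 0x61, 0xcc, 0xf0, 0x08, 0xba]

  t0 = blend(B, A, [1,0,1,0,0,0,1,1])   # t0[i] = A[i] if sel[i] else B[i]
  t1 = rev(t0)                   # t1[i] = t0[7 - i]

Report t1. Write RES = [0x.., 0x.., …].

t0 = [0x38, 0xb4, 0x47, 0x61, 0xcc, 0xf0, 0x8f, 0xc2]
t1 = [0xc2, 0x8f, 0xf0, 0xcc, 0x61, 0x47, 0xb4, 0x38]

RES = [0xc2, 0x8f, 0xf0, 0xcc, 0x61, 0x47, 0xb4, 0x38]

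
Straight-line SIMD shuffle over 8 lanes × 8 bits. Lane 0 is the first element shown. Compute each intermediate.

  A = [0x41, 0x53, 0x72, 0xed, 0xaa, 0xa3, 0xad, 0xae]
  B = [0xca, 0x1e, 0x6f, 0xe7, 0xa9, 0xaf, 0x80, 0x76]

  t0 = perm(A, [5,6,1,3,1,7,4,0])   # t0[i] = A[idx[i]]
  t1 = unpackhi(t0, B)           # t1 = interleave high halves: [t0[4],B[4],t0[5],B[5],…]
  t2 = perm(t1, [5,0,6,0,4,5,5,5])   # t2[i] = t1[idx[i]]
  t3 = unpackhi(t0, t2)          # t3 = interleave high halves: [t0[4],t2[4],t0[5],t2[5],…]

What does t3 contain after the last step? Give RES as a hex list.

RES = [ 0x53  0xaa  0xae  0x80  0xaa  0x80  0x41  0x80 ]

→ t0 |a3|ad|53|ed|53|ae|aa|41|
→ t1 |53|a9|ae|af|aa|80|41|76|
→ t2 |80|53|41|53|aa|80|80|80|
→ t3 |53|aa|ae|80|aa|80|41|80|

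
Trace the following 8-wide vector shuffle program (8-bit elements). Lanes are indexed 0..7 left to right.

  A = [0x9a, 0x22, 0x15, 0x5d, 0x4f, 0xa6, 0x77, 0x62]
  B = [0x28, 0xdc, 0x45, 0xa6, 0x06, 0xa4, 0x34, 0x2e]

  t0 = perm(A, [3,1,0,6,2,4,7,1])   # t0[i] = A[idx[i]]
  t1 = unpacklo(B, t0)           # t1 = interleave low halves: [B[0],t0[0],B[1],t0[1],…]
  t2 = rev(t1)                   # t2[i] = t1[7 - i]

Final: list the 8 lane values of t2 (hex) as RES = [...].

t0 = [0x5d, 0x22, 0x9a, 0x77, 0x15, 0x4f, 0x62, 0x22]
t1 = [0x28, 0x5d, 0xdc, 0x22, 0x45, 0x9a, 0xa6, 0x77]
t2 = [0x77, 0xa6, 0x9a, 0x45, 0x22, 0xdc, 0x5d, 0x28]

RES = [ 0x77  0xa6  0x9a  0x45  0x22  0xdc  0x5d  0x28 ]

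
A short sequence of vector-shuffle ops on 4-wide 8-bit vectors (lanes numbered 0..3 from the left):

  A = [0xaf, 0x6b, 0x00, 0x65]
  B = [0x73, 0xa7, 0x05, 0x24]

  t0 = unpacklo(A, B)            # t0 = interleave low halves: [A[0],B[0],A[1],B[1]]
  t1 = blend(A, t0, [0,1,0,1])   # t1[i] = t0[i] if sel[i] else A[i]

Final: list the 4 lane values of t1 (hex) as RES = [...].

RES = [0xaf, 0x73, 0x00, 0xa7]

  t0: af 73 6b a7
  t1: af 73 00 a7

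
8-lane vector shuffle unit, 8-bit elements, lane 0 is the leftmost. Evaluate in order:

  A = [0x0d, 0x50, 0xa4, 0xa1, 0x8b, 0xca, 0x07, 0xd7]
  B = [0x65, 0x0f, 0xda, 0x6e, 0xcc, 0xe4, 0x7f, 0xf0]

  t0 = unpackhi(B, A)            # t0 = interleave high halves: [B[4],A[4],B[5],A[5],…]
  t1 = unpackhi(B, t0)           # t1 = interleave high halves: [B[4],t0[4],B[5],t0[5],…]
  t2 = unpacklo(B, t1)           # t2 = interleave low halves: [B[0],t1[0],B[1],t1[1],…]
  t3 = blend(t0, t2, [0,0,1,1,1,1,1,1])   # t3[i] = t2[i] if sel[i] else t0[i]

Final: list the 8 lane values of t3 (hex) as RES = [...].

RES = [ 0xcc  0x8b  0x0f  0x7f  0xda  0xe4  0x6e  0x07 ]

  t0: cc 8b e4 ca 7f 07 f0 d7
  t1: cc 7f e4 07 7f f0 f0 d7
  t2: 65 cc 0f 7f da e4 6e 07
  t3: cc 8b 0f 7f da e4 6e 07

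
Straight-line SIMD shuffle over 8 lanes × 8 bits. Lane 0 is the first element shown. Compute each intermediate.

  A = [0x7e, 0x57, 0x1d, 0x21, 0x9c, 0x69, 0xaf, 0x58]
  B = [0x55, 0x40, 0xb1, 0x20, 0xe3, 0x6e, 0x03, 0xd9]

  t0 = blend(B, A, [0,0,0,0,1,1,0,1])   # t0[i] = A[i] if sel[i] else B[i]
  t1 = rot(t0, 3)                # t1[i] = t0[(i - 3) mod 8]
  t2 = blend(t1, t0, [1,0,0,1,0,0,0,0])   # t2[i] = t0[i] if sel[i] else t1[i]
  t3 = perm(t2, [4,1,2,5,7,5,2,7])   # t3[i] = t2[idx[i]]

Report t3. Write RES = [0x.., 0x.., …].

  t0: 55 40 b1 20 9c 69 03 58
  t1: 69 03 58 55 40 b1 20 9c
  t2: 55 03 58 20 40 b1 20 9c
  t3: 40 03 58 b1 9c b1 58 9c

RES = [0x40, 0x03, 0x58, 0xb1, 0x9c, 0xb1, 0x58, 0x9c]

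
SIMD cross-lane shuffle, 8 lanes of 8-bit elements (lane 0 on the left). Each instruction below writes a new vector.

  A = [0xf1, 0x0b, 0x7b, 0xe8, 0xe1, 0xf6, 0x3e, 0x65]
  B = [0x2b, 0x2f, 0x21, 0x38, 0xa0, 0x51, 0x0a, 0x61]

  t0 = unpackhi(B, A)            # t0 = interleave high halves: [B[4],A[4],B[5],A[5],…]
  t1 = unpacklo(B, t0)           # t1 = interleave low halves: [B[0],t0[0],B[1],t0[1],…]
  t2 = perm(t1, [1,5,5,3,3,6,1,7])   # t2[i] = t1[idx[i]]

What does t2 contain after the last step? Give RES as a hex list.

RES = [0xa0, 0x51, 0x51, 0xe1, 0xe1, 0x38, 0xa0, 0xf6]

t0 = [0xa0, 0xe1, 0x51, 0xf6, 0x0a, 0x3e, 0x61, 0x65]
t1 = [0x2b, 0xa0, 0x2f, 0xe1, 0x21, 0x51, 0x38, 0xf6]
t2 = [0xa0, 0x51, 0x51, 0xe1, 0xe1, 0x38, 0xa0, 0xf6]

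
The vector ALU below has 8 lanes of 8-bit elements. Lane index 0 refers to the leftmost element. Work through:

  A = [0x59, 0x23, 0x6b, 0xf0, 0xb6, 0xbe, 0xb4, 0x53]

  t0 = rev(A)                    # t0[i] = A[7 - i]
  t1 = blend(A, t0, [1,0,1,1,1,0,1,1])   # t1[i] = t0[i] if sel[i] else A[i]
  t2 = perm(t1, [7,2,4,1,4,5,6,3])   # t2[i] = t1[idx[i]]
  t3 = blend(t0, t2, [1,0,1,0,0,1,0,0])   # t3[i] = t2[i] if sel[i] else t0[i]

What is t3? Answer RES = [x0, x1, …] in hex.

RES = [0x59, 0xb4, 0xf0, 0xb6, 0xf0, 0xbe, 0x23, 0x59]

  t0: 53 b4 be b6 f0 6b 23 59
  t1: 53 23 be b6 f0 be 23 59
  t2: 59 be f0 23 f0 be 23 b6
  t3: 59 b4 f0 b6 f0 be 23 59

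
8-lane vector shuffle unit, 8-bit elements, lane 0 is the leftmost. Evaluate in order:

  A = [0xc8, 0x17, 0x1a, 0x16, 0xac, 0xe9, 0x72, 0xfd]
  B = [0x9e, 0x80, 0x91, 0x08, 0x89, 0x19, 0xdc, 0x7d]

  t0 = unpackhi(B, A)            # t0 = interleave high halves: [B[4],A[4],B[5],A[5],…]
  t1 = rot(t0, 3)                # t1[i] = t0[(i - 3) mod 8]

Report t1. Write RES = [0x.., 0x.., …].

RES = [ 0x72  0x7d  0xfd  0x89  0xac  0x19  0xe9  0xdc ]

→ t0 |89|ac|19|e9|dc|72|7d|fd|
→ t1 |72|7d|fd|89|ac|19|e9|dc|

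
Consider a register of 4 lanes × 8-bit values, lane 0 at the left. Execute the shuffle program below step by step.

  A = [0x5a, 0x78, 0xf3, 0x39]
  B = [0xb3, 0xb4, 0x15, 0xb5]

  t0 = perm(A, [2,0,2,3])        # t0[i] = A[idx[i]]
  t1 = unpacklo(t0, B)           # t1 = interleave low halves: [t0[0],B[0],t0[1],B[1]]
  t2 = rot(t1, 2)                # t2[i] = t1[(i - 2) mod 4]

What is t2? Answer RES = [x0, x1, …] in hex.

RES = [ 0x5a  0xb4  0xf3  0xb3 ]

→ t0 |f3|5a|f3|39|
→ t1 |f3|b3|5a|b4|
→ t2 |5a|b4|f3|b3|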